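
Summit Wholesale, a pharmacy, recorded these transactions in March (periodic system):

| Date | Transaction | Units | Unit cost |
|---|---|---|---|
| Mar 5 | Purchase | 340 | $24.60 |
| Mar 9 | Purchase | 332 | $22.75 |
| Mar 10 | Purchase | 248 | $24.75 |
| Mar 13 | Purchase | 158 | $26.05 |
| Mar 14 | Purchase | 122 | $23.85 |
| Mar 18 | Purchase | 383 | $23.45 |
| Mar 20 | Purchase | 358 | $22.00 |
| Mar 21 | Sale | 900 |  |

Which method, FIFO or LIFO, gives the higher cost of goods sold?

FIFO COGS: 340 @ $24.60 + 332 @ $22.75 + 228 @ $24.75 = $21,560.00
LIFO COGS: 358 @ $22.00 + 383 @ $23.45 + 122 @ $23.85 + 37 @ $26.05 = $20,730.90

FIFO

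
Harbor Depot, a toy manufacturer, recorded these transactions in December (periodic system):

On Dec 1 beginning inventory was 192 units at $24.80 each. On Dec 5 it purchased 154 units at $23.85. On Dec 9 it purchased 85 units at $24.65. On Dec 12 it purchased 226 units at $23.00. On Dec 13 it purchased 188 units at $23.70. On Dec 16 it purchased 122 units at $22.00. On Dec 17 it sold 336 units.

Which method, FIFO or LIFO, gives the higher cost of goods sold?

FIFO

FIFO COGS: 192 @ $24.80 + 144 @ $23.85 = $8,196.00
LIFO COGS: 122 @ $22.00 + 188 @ $23.70 + 26 @ $23.00 = $7,737.60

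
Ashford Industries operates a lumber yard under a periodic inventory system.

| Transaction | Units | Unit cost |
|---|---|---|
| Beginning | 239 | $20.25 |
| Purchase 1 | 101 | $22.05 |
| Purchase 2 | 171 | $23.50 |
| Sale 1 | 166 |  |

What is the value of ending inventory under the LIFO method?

Ending inventory = $7,184.30

Sale 1 (166) [LIFO — newest first]: 166 @ $23.50 = $3,901.00
Ending inventory: 239 @ $20.25 + 101 @ $22.05 + 5 @ $23.50 = $7,184.30
Check: goods available $11,085.30 = COGS $3,901.00 + ending $7,184.30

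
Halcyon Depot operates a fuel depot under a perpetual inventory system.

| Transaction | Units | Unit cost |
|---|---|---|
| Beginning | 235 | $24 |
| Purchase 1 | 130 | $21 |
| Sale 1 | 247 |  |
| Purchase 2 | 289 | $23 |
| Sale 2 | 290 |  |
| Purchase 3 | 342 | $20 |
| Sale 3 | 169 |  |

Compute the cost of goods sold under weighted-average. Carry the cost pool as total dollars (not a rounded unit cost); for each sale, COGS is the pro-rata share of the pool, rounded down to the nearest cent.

COGS = $15,836.70

After Beginning: 235 on hand, pool $5,640.00 (≈ $24.0000 each)
After Purchase 1: 365 on hand, pool $8,370.00 (≈ $22.9315 each)
Sale 1, sell 247: 247/365 × $8,370.00 → $5,664.08
After Purchase 2: 407 on hand, pool $9,352.92 (≈ $22.9801 each)
Sale 2, sell 290: 290/407 × $9,352.92 → $6,664.24
After Purchase 3: 459 on hand, pool $9,528.68 (≈ $20.7597 each)
Sale 3, sell 169: 169/459 × $9,528.68 → $3,508.38
Total COGS = $5,664.08 + $6,664.24 + $3,508.38 = $15,836.70
Ending inventory (cost pool remaining) = $6,020.30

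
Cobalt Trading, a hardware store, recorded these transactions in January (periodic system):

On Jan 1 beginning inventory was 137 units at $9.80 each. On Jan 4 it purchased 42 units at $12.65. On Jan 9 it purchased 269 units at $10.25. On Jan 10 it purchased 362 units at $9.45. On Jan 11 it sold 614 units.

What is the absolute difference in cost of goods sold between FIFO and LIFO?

$195.95

FIFO COGS: 137 @ $9.80 + 42 @ $12.65 + 269 @ $10.25 + 166 @ $9.45 = $6,199.85
LIFO COGS: 362 @ $9.45 + 252 @ $10.25 = $6,003.90
Difference = |$6,199.85 − $6,003.90| = $195.95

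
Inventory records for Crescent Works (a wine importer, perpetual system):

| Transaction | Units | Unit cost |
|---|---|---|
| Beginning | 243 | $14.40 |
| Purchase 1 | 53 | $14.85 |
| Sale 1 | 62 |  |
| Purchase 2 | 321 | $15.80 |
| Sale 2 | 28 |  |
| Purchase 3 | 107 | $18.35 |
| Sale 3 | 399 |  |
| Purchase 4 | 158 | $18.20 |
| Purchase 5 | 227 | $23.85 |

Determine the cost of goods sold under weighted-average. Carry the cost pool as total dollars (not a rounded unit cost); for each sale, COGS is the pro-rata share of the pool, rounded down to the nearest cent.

After Beginning: 243 on hand, pool $3,499.20 (≈ $14.4000 each)
After Purchase 1: 296 on hand, pool $4,286.25 (≈ $14.4806 each)
Sale 1, sell 62: 62/296 × $4,286.25 → $897.79
After Purchase 2: 555 on hand, pool $8,460.26 (≈ $15.2437 each)
Sale 2, sell 28: 28/555 × $8,460.26 → $426.82
After Purchase 3: 634 on hand, pool $9,996.89 (≈ $15.7680 each)
Sale 3, sell 399: 399/634 × $9,996.89 → $6,291.41
After Purchase 4: 393 on hand, pool $6,581.08 (≈ $16.7458 each)
After Purchase 5: 620 on hand, pool $11,995.03 (≈ $19.3468 each)
Total COGS = $897.79 + $426.82 + $6,291.41 = $7,616.02
Ending inventory (cost pool remaining) = $11,995.03
Check: goods available $19,611.05 = COGS $7,616.02 + ending $11,995.03

COGS = $7,616.02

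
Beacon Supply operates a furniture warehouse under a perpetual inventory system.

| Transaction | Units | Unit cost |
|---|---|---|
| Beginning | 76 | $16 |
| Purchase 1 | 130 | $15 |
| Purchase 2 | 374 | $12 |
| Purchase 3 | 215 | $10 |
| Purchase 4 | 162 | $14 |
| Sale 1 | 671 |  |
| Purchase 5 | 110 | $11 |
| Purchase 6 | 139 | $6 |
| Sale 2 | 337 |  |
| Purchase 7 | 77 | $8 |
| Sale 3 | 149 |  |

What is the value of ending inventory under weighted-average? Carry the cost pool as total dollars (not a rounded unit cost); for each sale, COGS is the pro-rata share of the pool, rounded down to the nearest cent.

Ending inventory = $1,240.61

After Beginning: 76 on hand, pool $1,216.00 (≈ $16.0000 each)
After Purchase 1: 206 on hand, pool $3,166.00 (≈ $15.3689 each)
After Purchase 2: 580 on hand, pool $7,654.00 (≈ $13.1966 each)
After Purchase 3: 795 on hand, pool $9,804.00 (≈ $12.3321 each)
After Purchase 4: 957 on hand, pool $12,072.00 (≈ $12.6144 each)
Sale 1, sell 671: 671/957 × $12,072.00 → $8,464.27
After Purchase 5: 396 on hand, pool $4,817.73 (≈ $12.1660 each)
After Purchase 6: 535 on hand, pool $5,651.73 (≈ $10.5640 each)
Sale 2, sell 337: 337/535 × $5,651.73 → $3,560.06
After Purchase 7: 275 on hand, pool $2,707.67 (≈ $9.8461 each)
Sale 3, sell 149: 149/275 × $2,707.67 → $1,467.06
Total COGS = $8,464.27 + $3,560.06 + $1,467.06 = $13,491.39
Ending inventory (cost pool remaining) = $1,240.61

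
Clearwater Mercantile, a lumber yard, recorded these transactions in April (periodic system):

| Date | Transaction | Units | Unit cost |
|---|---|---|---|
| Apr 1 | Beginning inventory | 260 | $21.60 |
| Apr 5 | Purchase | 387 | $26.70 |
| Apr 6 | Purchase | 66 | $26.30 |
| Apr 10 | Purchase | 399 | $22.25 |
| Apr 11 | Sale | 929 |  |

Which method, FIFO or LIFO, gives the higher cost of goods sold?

FIFO COGS: 260 @ $21.60 + 387 @ $26.70 + 66 @ $26.30 + 216 @ $22.25 = $22,490.70
LIFO COGS: 399 @ $22.25 + 66 @ $26.30 + 387 @ $26.70 + 77 @ $21.60 = $22,609.65

LIFO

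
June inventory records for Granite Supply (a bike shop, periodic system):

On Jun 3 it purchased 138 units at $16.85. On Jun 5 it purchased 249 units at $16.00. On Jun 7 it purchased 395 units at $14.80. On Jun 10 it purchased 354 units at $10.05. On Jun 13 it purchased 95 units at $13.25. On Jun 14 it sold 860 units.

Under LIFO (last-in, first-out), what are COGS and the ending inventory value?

COGS = $10,918.45; ending inventory = $6,053.30

Jun 14, 860 sold [LIFO — newest first]: 95 @ $13.25 + 354 @ $10.05 + 395 @ $14.80 + 16 @ $16.00 = $10,918.45
Ending inventory: 138 @ $16.85 + 233 @ $16.00 = $6,053.30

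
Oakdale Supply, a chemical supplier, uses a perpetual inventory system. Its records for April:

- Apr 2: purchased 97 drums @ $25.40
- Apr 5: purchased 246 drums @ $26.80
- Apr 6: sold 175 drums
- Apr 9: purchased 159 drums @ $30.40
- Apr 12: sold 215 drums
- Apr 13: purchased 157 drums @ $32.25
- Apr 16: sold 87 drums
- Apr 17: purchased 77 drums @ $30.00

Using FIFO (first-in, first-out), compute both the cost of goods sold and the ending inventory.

COGS = $13,130.20; ending inventory = $8,133.25

Apr 6, 175 sold [FIFO — oldest first]: 97 @ $25.40 + 78 @ $26.80 = $4,554.20
Apr 12, 215 sold [FIFO — oldest first]: 168 @ $26.80 + 47 @ $30.40 = $5,931.20
Apr 16, 87 sold [FIFO — oldest first]: 87 @ $30.40 = $2,644.80
Total COGS = $4,554.20 + $5,931.20 + $2,644.80 = $13,130.20
Ending inventory: 25 @ $30.40 + 157 @ $32.25 + 77 @ $30.00 = $8,133.25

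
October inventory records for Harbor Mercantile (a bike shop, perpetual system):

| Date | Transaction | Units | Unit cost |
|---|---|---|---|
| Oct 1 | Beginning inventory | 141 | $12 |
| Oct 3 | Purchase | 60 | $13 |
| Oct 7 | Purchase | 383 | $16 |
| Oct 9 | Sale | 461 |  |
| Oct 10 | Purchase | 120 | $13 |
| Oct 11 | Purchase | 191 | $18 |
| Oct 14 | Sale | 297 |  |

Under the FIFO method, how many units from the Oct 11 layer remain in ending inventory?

137

Oct 9, 461 sold [FIFO — oldest first]: 141 @ $12 + 60 @ $13 + 260 @ $16 = $6,632
Oct 14, 297 sold [FIFO — oldest first]: 123 @ $16 + 120 @ $13 + 54 @ $18 = $4,500
Total COGS = $6,632 + $4,500 = $11,132
Ending inventory: 137 @ $18 = $2,466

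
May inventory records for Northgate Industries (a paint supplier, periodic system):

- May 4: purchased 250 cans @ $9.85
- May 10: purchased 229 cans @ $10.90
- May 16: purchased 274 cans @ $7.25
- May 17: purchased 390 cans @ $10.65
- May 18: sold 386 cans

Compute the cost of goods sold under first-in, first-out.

COGS = $3,944.90

May 18, 386 sold [FIFO — oldest first]: 250 @ $9.85 + 136 @ $10.90 = $3,944.90
Ending inventory: 93 @ $10.90 + 274 @ $7.25 + 390 @ $10.65 = $7,153.70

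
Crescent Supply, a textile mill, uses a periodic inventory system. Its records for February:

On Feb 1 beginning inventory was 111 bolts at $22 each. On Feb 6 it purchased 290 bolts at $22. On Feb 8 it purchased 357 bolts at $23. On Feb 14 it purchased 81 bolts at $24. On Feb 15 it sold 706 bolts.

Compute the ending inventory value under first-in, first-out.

Ending inventory = $3,140

Feb 15, 706 sold [FIFO — oldest first]: 111 @ $22 + 290 @ $22 + 305 @ $23 = $15,837
Ending inventory: 52 @ $23 + 81 @ $24 = $3,140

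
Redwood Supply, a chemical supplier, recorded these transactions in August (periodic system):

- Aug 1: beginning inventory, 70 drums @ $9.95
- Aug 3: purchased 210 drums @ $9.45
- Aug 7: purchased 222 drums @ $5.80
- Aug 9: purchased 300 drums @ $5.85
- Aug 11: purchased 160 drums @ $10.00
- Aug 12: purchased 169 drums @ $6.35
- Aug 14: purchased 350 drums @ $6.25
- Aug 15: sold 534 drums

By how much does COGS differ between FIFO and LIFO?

FIFO COGS: 70 @ $9.95 + 210 @ $9.45 + 222 @ $5.80 + 32 @ $5.85 = $4,155.80
LIFO COGS: 350 @ $6.25 + 169 @ $6.35 + 15 @ $10.00 = $3,410.65
Difference = |$4,155.80 − $3,410.65| = $745.15

$745.15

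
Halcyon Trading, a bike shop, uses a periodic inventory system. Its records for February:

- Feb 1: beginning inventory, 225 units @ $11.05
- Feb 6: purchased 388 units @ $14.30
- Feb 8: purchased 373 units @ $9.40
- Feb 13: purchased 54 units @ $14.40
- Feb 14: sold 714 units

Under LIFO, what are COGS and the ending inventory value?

COGS = $8,387.90; ending inventory = $3,930.55

Feb 14, 714 sold [LIFO — newest first]: 54 @ $14.40 + 373 @ $9.40 + 287 @ $14.30 = $8,387.90
Ending inventory: 225 @ $11.05 + 101 @ $14.30 = $3,930.55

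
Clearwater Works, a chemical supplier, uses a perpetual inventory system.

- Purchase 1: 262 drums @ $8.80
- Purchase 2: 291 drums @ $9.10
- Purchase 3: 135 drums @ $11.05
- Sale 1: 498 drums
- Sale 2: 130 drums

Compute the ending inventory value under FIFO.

Sale 1 (498) [FIFO — oldest first]: 262 @ $8.80 + 236 @ $9.10 = $4,453.20
Sale 2 (130) [FIFO — oldest first]: 55 @ $9.10 + 75 @ $11.05 = $1,329.25
Total COGS = $4,453.20 + $1,329.25 = $5,782.45
Ending inventory: 60 @ $11.05 = $663.00

Ending inventory = $663.00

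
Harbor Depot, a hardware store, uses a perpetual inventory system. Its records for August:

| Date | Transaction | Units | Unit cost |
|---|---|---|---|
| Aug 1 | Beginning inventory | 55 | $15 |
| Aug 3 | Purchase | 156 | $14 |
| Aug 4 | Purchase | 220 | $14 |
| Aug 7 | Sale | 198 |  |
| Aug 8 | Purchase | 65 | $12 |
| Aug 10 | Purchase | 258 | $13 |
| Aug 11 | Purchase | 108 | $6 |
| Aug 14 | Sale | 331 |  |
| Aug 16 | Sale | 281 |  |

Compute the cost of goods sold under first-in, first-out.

COGS = $10,559

Aug 7, 198 sold [FIFO — oldest first]: 55 @ $15 + 143 @ $14 = $2,827
Aug 14, 331 sold [FIFO — oldest first]: 13 @ $14 + 220 @ $14 + 65 @ $12 + 33 @ $13 = $4,471
Aug 16, 281 sold [FIFO — oldest first]: 225 @ $13 + 56 @ $6 = $3,261
Total COGS = $2,827 + $4,471 + $3,261 = $10,559
Ending inventory: 52 @ $6 = $312
Check: goods available $10,871 = COGS $10,559 + ending $312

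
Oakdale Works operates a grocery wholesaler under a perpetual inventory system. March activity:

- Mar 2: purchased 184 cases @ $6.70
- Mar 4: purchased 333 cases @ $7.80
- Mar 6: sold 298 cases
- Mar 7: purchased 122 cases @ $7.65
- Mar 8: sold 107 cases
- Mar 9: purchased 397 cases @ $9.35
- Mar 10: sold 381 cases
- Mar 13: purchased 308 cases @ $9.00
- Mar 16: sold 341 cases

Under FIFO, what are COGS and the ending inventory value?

COGS = $9,294.45; ending inventory = $1,953.00

Mar 6, 298 sold [FIFO — oldest first]: 184 @ $6.70 + 114 @ $7.80 = $2,122.00
Mar 8, 107 sold [FIFO — oldest first]: 107 @ $7.80 = $834.60
Mar 10, 381 sold [FIFO — oldest first]: 112 @ $7.80 + 122 @ $7.65 + 147 @ $9.35 = $3,181.35
Mar 16, 341 sold [FIFO — oldest first]: 250 @ $9.35 + 91 @ $9.00 = $3,156.50
Total COGS = $2,122.00 + $834.60 + $3,181.35 + $3,156.50 = $9,294.45
Ending inventory: 217 @ $9.00 = $1,953.00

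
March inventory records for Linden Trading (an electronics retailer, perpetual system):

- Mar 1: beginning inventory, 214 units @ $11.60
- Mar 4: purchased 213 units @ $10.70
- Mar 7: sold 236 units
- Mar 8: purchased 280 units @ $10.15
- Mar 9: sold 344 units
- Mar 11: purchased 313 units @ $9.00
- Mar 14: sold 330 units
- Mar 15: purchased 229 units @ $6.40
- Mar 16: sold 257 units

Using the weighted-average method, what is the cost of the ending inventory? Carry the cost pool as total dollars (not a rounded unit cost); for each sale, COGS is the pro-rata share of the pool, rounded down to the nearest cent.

After Mar 1: 214 on hand, pool $2,482.40 (≈ $11.6000 each)
After Mar 4: 427 on hand, pool $4,761.50 (≈ $11.1511 each)
Mar 7, sell 236: 236/427 × $4,761.50 → $2,631.64
After Mar 8: 471 on hand, pool $4,971.86 (≈ $10.5560 each)
Mar 9, sell 344: 344/471 × $4,971.86 → $3,631.25
After Mar 11: 440 on hand, pool $4,157.61 (≈ $9.4491 each)
Mar 14, sell 330: 330/440 × $4,157.61 → $3,118.20
After Mar 15: 339 on hand, pool $2,505.01 (≈ $7.3894 each)
Mar 16, sell 257: 257/339 × $2,505.01 → $1,899.07
Total COGS = $2,631.64 + $3,631.25 + $3,118.20 + $1,899.07 = $11,280.16
Ending inventory (cost pool remaining) = $605.94

Ending inventory = $605.94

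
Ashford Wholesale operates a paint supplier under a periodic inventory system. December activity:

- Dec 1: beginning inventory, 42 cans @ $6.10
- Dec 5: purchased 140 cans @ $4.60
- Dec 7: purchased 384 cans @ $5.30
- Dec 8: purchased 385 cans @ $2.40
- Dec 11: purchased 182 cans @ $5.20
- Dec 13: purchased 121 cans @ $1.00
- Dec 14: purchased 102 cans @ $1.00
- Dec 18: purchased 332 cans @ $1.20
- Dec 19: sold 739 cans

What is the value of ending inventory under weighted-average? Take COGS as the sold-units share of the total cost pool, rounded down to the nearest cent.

Ending inventory = $3,051.20

Dec 19, sell 739: 739/1688 × $5,427.20 → $2,376.00
Ending inventory (cost pool remaining) = $3,051.20
Check: goods available $5,427.20 = COGS $2,376.00 + ending $3,051.20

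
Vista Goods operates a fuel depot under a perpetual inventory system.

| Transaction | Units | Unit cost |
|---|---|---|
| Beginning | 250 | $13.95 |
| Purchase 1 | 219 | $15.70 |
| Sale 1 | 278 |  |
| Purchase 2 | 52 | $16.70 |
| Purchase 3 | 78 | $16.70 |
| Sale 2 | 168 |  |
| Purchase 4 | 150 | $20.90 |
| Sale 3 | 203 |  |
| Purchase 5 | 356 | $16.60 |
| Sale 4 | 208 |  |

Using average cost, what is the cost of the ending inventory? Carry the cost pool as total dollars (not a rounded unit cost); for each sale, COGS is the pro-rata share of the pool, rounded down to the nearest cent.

Ending inventory = $4,203.75

After Beginning: 250 on hand, pool $3,487.50 (≈ $13.9500 each)
After Purchase 1: 469 on hand, pool $6,925.80 (≈ $14.7672 each)
Sale 1, sell 278: 278/469 × $6,925.80 → $4,105.27
After Purchase 2: 243 on hand, pool $3,688.93 (≈ $15.1808 each)
After Purchase 3: 321 on hand, pool $4,991.53 (≈ $15.5499 each)
Sale 2, sell 168: 168/321 × $4,991.53 → $2,612.38
After Purchase 4: 303 on hand, pool $5,514.15 (≈ $18.1985 each)
Sale 3, sell 203: 203/303 × $5,514.15 → $3,694.29
After Purchase 5: 456 on hand, pool $7,729.46 (≈ $16.9506 each)
Sale 4, sell 208: 208/456 × $7,729.46 → $3,525.71
Total COGS = $4,105.27 + $2,612.38 + $3,694.29 + $3,525.71 = $13,937.65
Ending inventory (cost pool remaining) = $4,203.75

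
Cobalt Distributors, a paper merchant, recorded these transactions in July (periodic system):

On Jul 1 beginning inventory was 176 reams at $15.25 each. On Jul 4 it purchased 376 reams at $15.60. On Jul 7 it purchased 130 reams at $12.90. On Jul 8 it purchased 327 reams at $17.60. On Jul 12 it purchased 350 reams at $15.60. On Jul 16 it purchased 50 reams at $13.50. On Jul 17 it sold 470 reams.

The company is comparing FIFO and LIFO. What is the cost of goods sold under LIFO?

COGS = $7,367.00

FIFO COGS: 176 @ $15.25 + 294 @ $15.60 = $7,270.40
LIFO COGS: 50 @ $13.50 + 350 @ $15.60 + 70 @ $17.60 = $7,367.00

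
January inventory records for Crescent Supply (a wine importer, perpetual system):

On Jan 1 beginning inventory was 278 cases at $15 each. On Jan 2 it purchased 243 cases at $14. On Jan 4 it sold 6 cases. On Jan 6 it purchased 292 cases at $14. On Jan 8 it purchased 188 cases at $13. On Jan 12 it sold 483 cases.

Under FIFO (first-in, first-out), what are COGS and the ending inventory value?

COGS = $7,124; ending inventory = $6,980

Jan 4, 6 sold [FIFO — oldest first]: 6 @ $15 = $90
Jan 12, 483 sold [FIFO — oldest first]: 272 @ $15 + 211 @ $14 = $7,034
Total COGS = $90 + $7,034 = $7,124
Ending inventory: 32 @ $14 + 292 @ $14 + 188 @ $13 = $6,980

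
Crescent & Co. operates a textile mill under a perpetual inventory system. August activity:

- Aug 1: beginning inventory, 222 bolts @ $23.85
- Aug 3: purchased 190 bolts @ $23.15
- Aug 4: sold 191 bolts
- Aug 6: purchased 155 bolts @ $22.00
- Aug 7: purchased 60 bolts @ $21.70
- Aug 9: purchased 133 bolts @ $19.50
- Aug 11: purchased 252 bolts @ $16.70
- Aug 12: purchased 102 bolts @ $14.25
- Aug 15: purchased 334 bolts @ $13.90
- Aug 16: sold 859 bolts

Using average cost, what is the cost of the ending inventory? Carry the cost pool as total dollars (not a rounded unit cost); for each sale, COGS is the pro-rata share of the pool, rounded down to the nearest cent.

After Aug 1: 222 on hand, pool $5,294.70 (≈ $23.8500 each)
After Aug 3: 412 on hand, pool $9,693.20 (≈ $23.5272 each)
Aug 4, sell 191: 191/412 × $9,693.20 → $4,493.69
After Aug 6: 376 on hand, pool $8,609.51 (≈ $22.8976 each)
After Aug 7: 436 on hand, pool $9,911.51 (≈ $22.7328 each)
After Aug 9: 569 on hand, pool $12,505.01 (≈ $21.9772 each)
After Aug 11: 821 on hand, pool $16,713.41 (≈ $20.3574 each)
After Aug 12: 923 on hand, pool $18,166.91 (≈ $19.6825 each)
After Aug 15: 1257 on hand, pool $22,809.51 (≈ $18.1460 each)
Aug 16, sell 859: 859/1257 × $22,809.51 → $15,587.40
Total COGS = $4,493.69 + $15,587.40 = $20,081.09
Ending inventory (cost pool remaining) = $7,222.11

Ending inventory = $7,222.11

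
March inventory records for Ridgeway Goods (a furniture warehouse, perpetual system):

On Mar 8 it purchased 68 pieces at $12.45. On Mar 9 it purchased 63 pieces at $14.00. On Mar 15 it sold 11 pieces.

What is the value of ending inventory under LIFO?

Mar 15, 11 sold [LIFO — newest first]: 11 @ $14.00 = $154.00
Ending inventory: 68 @ $12.45 + 52 @ $14.00 = $1,574.60

Ending inventory = $1,574.60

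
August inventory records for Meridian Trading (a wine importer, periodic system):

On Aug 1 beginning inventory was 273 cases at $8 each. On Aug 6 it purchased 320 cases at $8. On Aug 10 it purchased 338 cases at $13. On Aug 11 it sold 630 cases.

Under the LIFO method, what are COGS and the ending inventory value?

COGS = $6,730; ending inventory = $2,408

Aug 11, 630 sold [LIFO — newest first]: 338 @ $13 + 292 @ $8 = $6,730
Ending inventory: 273 @ $8 + 28 @ $8 = $2,408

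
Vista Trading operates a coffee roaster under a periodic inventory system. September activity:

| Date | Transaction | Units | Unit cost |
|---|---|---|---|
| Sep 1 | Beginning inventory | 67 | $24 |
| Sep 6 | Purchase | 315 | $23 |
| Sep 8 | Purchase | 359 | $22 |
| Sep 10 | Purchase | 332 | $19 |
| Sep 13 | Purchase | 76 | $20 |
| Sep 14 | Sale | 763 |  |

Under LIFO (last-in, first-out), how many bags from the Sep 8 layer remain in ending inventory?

Sep 14, 763 sold [LIFO — newest first]: 76 @ $20 + 332 @ $19 + 355 @ $22 = $15,638
Ending inventory: 67 @ $24 + 315 @ $23 + 4 @ $22 = $8,941

4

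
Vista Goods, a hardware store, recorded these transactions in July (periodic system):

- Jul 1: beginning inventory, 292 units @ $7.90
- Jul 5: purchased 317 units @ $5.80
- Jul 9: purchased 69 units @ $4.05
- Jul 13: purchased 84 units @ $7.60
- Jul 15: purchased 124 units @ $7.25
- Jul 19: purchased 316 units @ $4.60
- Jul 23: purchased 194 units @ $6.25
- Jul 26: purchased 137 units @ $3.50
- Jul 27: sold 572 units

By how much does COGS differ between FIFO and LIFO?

FIFO COGS: 292 @ $7.90 + 280 @ $5.80 = $3,930.80
LIFO COGS: 137 @ $3.50 + 194 @ $6.25 + 241 @ $4.60 = $2,800.60
Difference = |$3,930.80 − $2,800.60| = $1,130.20

$1,130.20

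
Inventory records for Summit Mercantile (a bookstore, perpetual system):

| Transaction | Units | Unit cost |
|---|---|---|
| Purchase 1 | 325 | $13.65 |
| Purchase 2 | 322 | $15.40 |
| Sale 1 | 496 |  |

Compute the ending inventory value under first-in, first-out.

Ending inventory = $2,325.40

Sale 1 (496) [FIFO — oldest first]: 325 @ $13.65 + 171 @ $15.40 = $7,069.65
Ending inventory: 151 @ $15.40 = $2,325.40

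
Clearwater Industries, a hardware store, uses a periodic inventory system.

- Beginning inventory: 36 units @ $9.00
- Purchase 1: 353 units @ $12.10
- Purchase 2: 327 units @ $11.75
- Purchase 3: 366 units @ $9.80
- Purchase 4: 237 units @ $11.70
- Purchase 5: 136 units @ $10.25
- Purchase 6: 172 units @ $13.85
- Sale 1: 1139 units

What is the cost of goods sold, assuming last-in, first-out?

COGS = $12,814.90

Sale 1 (1139) [LIFO — newest first]: 172 @ $13.85 + 136 @ $10.25 + 237 @ $11.70 + 366 @ $9.80 + 228 @ $11.75 = $12,814.90
Ending inventory: 36 @ $9.00 + 353 @ $12.10 + 99 @ $11.75 = $5,758.55
Check: goods available $18,573.45 = COGS $12,814.90 + ending $5,758.55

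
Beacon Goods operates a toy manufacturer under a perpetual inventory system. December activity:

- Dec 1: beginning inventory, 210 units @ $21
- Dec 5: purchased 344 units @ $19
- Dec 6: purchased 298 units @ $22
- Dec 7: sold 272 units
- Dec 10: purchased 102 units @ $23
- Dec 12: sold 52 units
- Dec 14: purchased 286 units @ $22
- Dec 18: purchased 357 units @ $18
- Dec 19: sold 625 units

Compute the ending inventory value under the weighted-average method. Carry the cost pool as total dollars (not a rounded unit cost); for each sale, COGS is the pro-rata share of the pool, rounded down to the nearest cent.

After Dec 1: 210 on hand, pool $4,410.00 (≈ $21.0000 each)
After Dec 5: 554 on hand, pool $10,946.00 (≈ $19.7581 each)
After Dec 6: 852 on hand, pool $17,502.00 (≈ $20.5423 each)
Dec 7, sell 272: 272/852 × $17,502.00 → $5,587.49
After Dec 10: 682 on hand, pool $14,260.51 (≈ $20.9098 each)
Dec 12, sell 52: 52/682 × $14,260.51 → $1,087.31
After Dec 14: 916 on hand, pool $19,465.20 (≈ $21.2502 each)
After Dec 18: 1273 on hand, pool $25,891.20 (≈ $20.3387 each)
Dec 19, sell 625: 625/1273 × $25,891.20 → $12,711.70
Total COGS = $5,587.49 + $1,087.31 + $12,711.70 = $19,386.50
Ending inventory (cost pool remaining) = $13,179.50

Ending inventory = $13,179.50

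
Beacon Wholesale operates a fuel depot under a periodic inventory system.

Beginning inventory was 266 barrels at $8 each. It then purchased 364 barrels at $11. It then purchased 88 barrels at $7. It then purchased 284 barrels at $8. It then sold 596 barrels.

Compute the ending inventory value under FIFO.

Ending inventory = $3,262

Sale 1 (596) [FIFO — oldest first]: 266 @ $8 + 330 @ $11 = $5,758
Ending inventory: 34 @ $11 + 88 @ $7 + 284 @ $8 = $3,262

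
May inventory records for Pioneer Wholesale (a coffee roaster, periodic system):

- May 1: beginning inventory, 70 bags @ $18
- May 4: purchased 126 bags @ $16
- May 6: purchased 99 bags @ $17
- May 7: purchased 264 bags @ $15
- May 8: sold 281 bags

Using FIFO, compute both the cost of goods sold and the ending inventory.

COGS = $4,721; ending inventory = $4,198

May 8, 281 sold [FIFO — oldest first]: 70 @ $18 + 126 @ $16 + 85 @ $17 = $4,721
Ending inventory: 14 @ $17 + 264 @ $15 = $4,198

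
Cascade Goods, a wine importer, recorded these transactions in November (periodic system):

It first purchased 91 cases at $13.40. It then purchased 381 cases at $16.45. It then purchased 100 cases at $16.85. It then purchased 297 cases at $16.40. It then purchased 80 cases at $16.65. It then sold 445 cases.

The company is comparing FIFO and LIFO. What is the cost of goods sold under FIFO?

FIFO COGS: 91 @ $13.40 + 354 @ $16.45 = $7,042.70
LIFO COGS: 80 @ $16.65 + 297 @ $16.40 + 68 @ $16.85 = $7,348.60

COGS = $7,042.70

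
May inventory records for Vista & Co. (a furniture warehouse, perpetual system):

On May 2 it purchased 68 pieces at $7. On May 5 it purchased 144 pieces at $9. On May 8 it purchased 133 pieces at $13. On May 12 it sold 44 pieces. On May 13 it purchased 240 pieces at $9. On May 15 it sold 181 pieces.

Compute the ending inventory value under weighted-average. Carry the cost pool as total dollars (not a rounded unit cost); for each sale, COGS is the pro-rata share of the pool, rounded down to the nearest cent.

After May 2: 68 on hand, pool $476.00 (≈ $7.0000 each)
After May 5: 212 on hand, pool $1,772.00 (≈ $8.3585 each)
After May 8: 345 on hand, pool $3,501.00 (≈ $10.1478 each)
May 12, sell 44: 44/345 × $3,501.00 → $446.50
After May 13: 541 on hand, pool $5,214.50 (≈ $9.6386 each)
May 15, sell 181: 181/541 × $5,214.50 → $1,744.59
Total COGS = $446.50 + $1,744.59 = $2,191.09
Ending inventory (cost pool remaining) = $3,469.91
Check: goods available $5,661.00 = COGS $2,191.09 + ending $3,469.91

Ending inventory = $3,469.91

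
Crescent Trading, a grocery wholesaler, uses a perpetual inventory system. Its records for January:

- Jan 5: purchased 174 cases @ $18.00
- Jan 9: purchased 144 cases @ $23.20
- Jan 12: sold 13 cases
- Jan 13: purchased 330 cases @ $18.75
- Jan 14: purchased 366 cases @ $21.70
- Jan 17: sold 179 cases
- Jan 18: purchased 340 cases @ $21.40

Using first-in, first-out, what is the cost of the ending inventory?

Jan 12, 13 sold [FIFO — oldest first]: 13 @ $18.00 = $234.00
Jan 17, 179 sold [FIFO — oldest first]: 161 @ $18.00 + 18 @ $23.20 = $3,315.60
Total COGS = $234.00 + $3,315.60 = $3,549.60
Ending inventory: 126 @ $23.20 + 330 @ $18.75 + 366 @ $21.70 + 340 @ $21.40 = $24,328.90
Check: goods available $27,878.50 = COGS $3,549.60 + ending $24,328.90

Ending inventory = $24,328.90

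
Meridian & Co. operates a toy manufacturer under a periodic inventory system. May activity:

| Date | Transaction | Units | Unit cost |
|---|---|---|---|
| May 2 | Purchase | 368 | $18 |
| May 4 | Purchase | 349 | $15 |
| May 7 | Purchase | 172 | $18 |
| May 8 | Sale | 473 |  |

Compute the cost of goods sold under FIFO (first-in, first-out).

May 8, 473 sold [FIFO — oldest first]: 368 @ $18 + 105 @ $15 = $8,199
Ending inventory: 244 @ $15 + 172 @ $18 = $6,756

COGS = $8,199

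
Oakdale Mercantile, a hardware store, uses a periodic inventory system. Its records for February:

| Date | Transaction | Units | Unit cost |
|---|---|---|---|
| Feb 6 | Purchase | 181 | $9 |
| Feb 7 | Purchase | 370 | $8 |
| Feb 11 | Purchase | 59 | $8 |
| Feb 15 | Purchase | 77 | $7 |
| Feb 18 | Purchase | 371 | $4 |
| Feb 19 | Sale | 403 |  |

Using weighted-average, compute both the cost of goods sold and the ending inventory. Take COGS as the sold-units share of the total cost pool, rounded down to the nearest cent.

Feb 19, sell 403: 403/1058 × $7,084.00 → $2,698.34
Ending inventory (cost pool remaining) = $4,385.66

COGS = $2,698.34; ending inventory = $4,385.66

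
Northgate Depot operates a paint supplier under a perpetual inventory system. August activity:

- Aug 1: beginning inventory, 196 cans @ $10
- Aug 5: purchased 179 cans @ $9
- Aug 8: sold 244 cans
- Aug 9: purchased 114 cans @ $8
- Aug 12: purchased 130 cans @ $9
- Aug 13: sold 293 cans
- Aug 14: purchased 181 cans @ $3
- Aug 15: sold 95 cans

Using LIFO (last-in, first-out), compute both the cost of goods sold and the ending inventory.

COGS = $5,118; ending inventory = $1,078

Aug 8, 244 sold [LIFO — newest first]: 179 @ $9 + 65 @ $10 = $2,261
Aug 13, 293 sold [LIFO — newest first]: 130 @ $9 + 114 @ $8 + 49 @ $10 = $2,572
Aug 15, 95 sold [LIFO — newest first]: 95 @ $3 = $285
Total COGS = $2,261 + $2,572 + $285 = $5,118
Ending inventory: 82 @ $10 + 86 @ $3 = $1,078
Check: goods available $6,196 = COGS $5,118 + ending $1,078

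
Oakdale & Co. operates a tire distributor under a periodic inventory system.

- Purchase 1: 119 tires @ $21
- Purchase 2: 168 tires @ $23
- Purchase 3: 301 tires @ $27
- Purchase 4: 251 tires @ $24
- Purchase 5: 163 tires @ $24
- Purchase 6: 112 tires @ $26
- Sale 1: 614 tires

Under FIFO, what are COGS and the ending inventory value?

Sale 1 (614) [FIFO — oldest first]: 119 @ $21 + 168 @ $23 + 301 @ $27 + 26 @ $24 = $15,114
Ending inventory: 225 @ $24 + 163 @ $24 + 112 @ $26 = $12,224
Check: goods available $27,338 = COGS $15,114 + ending $12,224

COGS = $15,114; ending inventory = $12,224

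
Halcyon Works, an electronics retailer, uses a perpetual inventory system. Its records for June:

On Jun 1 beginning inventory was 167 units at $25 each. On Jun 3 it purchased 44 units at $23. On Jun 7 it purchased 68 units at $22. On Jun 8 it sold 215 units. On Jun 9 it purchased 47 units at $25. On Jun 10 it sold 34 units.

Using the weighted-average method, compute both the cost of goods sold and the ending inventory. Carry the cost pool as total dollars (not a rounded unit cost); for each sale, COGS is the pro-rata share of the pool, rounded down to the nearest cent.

After Jun 1: 167 on hand, pool $4,175.00 (≈ $25.0000 each)
After Jun 3: 211 on hand, pool $5,187.00 (≈ $24.5829 each)
After Jun 7: 279 on hand, pool $6,683.00 (≈ $23.9534 each)
Jun 8, sell 215: 215/279 × $6,683.00 → $5,149.98
After Jun 9: 111 on hand, pool $2,708.02 (≈ $24.3966 each)
Jun 10, sell 34: 34/111 × $2,708.02 → $829.48
Total COGS = $5,149.98 + $829.48 = $5,979.46
Ending inventory (cost pool remaining) = $1,878.54
Check: goods available $7,858.00 = COGS $5,979.46 + ending $1,878.54

COGS = $5,979.46; ending inventory = $1,878.54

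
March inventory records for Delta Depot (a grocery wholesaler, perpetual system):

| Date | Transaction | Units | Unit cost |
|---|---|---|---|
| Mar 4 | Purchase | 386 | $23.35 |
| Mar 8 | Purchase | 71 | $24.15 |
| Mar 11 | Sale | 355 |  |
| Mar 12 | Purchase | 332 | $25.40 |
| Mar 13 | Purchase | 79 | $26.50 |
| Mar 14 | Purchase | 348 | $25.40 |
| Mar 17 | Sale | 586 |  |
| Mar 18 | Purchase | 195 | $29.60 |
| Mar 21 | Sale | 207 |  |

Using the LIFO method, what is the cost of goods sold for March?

COGS = $29,394.15

Mar 11, 355 sold [LIFO — newest first]: 71 @ $24.15 + 284 @ $23.35 = $8,346.05
Mar 17, 586 sold [LIFO — newest first]: 348 @ $25.40 + 79 @ $26.50 + 159 @ $25.40 = $14,971.30
Mar 21, 207 sold [LIFO — newest first]: 195 @ $29.60 + 12 @ $25.40 = $6,076.80
Total COGS = $8,346.05 + $14,971.30 + $6,076.80 = $29,394.15
Ending inventory: 102 @ $23.35 + 161 @ $25.40 = $6,471.10
Check: goods available $35,865.25 = COGS $29,394.15 + ending $6,471.10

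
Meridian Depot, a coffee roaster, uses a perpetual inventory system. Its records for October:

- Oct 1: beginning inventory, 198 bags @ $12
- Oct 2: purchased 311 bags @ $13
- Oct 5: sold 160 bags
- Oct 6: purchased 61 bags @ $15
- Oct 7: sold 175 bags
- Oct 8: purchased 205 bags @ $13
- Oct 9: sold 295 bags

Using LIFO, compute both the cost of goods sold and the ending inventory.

Oct 5, 160 sold [LIFO — newest first]: 160 @ $13 = $2,080
Oct 7, 175 sold [LIFO — newest first]: 61 @ $15 + 114 @ $13 = $2,397
Oct 9, 295 sold [LIFO — newest first]: 205 @ $13 + 37 @ $13 + 53 @ $12 = $3,782
Total COGS = $2,080 + $2,397 + $3,782 = $8,259
Ending inventory: 145 @ $12 = $1,740

COGS = $8,259; ending inventory = $1,740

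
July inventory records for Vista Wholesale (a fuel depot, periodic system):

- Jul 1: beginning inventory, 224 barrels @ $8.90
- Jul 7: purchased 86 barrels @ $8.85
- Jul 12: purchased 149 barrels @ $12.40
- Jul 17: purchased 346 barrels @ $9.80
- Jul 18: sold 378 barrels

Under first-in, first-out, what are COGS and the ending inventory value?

COGS = $3,597.90; ending inventory = $4,395.20

Jul 18, 378 sold [FIFO — oldest first]: 224 @ $8.90 + 86 @ $8.85 + 68 @ $12.40 = $3,597.90
Ending inventory: 81 @ $12.40 + 346 @ $9.80 = $4,395.20
Check: goods available $7,993.10 = COGS $3,597.90 + ending $4,395.20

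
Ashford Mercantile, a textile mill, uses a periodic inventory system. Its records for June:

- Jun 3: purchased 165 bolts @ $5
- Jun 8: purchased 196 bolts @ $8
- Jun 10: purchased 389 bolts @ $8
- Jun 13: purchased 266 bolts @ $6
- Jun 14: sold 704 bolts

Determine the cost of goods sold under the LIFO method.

Jun 14, 704 sold [LIFO — newest first]: 266 @ $6 + 389 @ $8 + 49 @ $8 = $5,100
Ending inventory: 165 @ $5 + 147 @ $8 = $2,001

COGS = $5,100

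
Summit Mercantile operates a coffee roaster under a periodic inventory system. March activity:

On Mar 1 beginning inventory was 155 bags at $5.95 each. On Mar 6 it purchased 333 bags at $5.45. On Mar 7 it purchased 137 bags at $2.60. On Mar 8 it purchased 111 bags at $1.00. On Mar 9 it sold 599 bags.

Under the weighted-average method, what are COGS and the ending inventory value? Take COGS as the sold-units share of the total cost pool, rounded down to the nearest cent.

COGS = $2,607.84; ending inventory = $596.46

Mar 9, sell 599: 599/736 × $3,204.30 → $2,607.84
Ending inventory (cost pool remaining) = $596.46
Check: goods available $3,204.30 = COGS $2,607.84 + ending $596.46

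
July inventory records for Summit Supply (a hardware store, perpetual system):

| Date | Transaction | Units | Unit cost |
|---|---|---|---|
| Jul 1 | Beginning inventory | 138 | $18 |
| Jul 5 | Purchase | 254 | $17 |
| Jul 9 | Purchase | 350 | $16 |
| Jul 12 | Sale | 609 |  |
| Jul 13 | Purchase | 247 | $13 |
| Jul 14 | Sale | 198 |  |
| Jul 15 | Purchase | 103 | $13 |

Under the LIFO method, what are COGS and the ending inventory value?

COGS = $12,582; ending inventory = $4,370

Jul 12, 609 sold [LIFO — newest first]: 350 @ $16 + 254 @ $17 + 5 @ $18 = $10,008
Jul 14, 198 sold [LIFO — newest first]: 198 @ $13 = $2,574
Total COGS = $10,008 + $2,574 = $12,582
Ending inventory: 133 @ $18 + 49 @ $13 + 103 @ $13 = $4,370
Check: goods available $16,952 = COGS $12,582 + ending $4,370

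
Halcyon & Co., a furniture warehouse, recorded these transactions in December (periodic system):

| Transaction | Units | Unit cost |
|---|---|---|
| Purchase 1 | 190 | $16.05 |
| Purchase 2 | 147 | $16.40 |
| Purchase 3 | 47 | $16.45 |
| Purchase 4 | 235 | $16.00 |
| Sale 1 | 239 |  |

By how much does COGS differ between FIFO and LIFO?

$27.30

FIFO COGS: 190 @ $16.05 + 49 @ $16.40 = $3,853.10
LIFO COGS: 235 @ $16.00 + 4 @ $16.45 = $3,825.80
Difference = |$3,853.10 − $3,825.80| = $27.30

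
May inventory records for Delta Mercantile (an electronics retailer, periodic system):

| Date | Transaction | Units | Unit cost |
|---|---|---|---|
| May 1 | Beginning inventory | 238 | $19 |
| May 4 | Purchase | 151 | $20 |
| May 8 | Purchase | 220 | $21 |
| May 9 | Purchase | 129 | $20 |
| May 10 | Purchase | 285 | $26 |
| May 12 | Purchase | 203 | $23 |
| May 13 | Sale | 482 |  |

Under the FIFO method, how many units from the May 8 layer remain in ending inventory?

127

May 13, 482 sold [FIFO — oldest first]: 238 @ $19 + 151 @ $20 + 93 @ $21 = $9,495
Ending inventory: 127 @ $21 + 129 @ $20 + 285 @ $26 + 203 @ $23 = $17,326
Check: goods available $26,821 = COGS $9,495 + ending $17,326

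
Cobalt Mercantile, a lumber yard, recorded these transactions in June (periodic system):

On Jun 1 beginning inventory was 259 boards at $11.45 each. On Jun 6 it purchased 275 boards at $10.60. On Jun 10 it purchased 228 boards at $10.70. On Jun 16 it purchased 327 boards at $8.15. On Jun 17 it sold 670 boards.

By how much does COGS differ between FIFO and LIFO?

$1,012.10

FIFO COGS: 259 @ $11.45 + 275 @ $10.60 + 136 @ $10.70 = $7,335.75
LIFO COGS: 327 @ $8.15 + 228 @ $10.70 + 115 @ $10.60 = $6,323.65
Difference = |$7,335.75 − $6,323.65| = $1,012.10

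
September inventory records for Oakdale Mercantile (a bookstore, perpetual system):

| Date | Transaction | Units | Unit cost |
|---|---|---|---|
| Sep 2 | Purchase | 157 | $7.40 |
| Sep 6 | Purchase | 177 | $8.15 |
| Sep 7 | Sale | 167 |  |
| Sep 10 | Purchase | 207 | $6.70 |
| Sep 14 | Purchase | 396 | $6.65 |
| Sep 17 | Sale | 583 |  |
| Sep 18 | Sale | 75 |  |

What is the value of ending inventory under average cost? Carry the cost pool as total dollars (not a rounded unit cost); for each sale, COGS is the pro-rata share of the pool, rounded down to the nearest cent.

After Sep 2: 157 on hand, pool $1,161.80 (≈ $7.4000 each)
After Sep 6: 334 on hand, pool $2,604.35 (≈ $7.7975 each)
Sep 7, sell 167: 167/334 × $2,604.35 → $1,302.17
After Sep 10: 374 on hand, pool $2,689.08 (≈ $7.1901 each)
After Sep 14: 770 on hand, pool $5,322.48 (≈ $6.9123 each)
Sep 17, sell 583: 583/770 × $5,322.48 → $4,029.87
Sep 18, sell 75: 75/187 × $1,292.61 → $518.42
Total COGS = $1,302.17 + $4,029.87 + $518.42 = $5,850.46
Ending inventory (cost pool remaining) = $774.19

Ending inventory = $774.19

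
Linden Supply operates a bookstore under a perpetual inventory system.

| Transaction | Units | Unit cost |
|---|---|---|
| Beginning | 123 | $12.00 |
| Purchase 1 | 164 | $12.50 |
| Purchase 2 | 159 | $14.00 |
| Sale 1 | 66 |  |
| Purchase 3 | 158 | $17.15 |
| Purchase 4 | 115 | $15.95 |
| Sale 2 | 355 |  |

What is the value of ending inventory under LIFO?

Ending inventory = $3,680.00

Sale 1 (66) [LIFO — newest first]: 66 @ $14.00 = $924.00
Sale 2 (355) [LIFO — newest first]: 115 @ $15.95 + 158 @ $17.15 + 82 @ $14.00 = $5,691.95
Total COGS = $924.00 + $5,691.95 = $6,615.95
Ending inventory: 123 @ $12.00 + 164 @ $12.50 + 11 @ $14.00 = $3,680.00
Check: goods available $10,295.95 = COGS $6,615.95 + ending $3,680.00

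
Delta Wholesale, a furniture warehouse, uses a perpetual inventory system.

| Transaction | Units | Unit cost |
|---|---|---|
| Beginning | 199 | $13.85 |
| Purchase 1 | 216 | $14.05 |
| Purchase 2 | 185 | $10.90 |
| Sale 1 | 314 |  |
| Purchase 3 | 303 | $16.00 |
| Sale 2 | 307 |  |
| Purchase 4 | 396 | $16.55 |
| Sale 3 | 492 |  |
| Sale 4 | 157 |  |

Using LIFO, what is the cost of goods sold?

Sale 1 (314) [LIFO — newest first]: 185 @ $10.90 + 129 @ $14.05 = $3,828.95
Sale 2 (307) [LIFO — newest first]: 303 @ $16.00 + 4 @ $14.05 = $4,904.20
Sale 3 (492) [LIFO — newest first]: 396 @ $16.55 + 83 @ $14.05 + 13 @ $13.85 = $7,900.00
Sale 4 (157) [LIFO — newest first]: 157 @ $13.85 = $2,174.45
Total COGS = $3,828.95 + $4,904.20 + $7,900.00 + $2,174.45 = $18,807.60
Ending inventory: 29 @ $13.85 = $401.65
Check: goods available $19,209.25 = COGS $18,807.60 + ending $401.65

COGS = $18,807.60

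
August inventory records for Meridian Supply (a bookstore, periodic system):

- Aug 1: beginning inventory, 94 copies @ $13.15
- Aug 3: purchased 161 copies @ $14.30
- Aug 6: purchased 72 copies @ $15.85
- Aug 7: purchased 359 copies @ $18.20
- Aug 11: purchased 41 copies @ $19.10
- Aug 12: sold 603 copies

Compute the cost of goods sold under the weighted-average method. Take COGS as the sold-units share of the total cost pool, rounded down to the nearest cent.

COGS = $9,950.32

Aug 12, sell 603: 603/727 × $11,996.50 → $9,950.32
Ending inventory (cost pool remaining) = $2,046.18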